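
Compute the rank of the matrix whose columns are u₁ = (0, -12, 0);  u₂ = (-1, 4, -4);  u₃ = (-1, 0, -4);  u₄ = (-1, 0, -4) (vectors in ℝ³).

2

Form the matrix with u₁, u₂, u₃, u₄ as columns and reduce.
Exactly 2 pivots survive; hence the rank is 2.
(With 4 elements in a 3-dimensional space the rank is at most 3.)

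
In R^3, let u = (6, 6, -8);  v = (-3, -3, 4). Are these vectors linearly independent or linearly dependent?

Row-reduce the matrix whose columns are u, v.
The reduction yields 1 nonzero row, so the rank is 1.
Since rank 1 < 2, the set is linearly dependent.

linearly dependent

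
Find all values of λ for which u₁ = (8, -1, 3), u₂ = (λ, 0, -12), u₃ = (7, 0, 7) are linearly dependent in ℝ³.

λ = -12

Place the vectors as rows of a 3×3 matrix; dependence ⇔ determinant zero.
Expanding, det = 7*λ + 84.
Setting this to zero gives λ = -12.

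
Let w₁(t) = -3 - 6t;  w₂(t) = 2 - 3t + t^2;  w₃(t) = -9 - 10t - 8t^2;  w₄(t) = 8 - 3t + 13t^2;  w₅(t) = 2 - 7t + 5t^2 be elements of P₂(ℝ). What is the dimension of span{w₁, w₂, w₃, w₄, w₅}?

Use coordinates relative to {1, t, t^2}.
Apply Gaussian elimination to the matrix whose rows are w₁, w₂, w₃, w₄, w₅.
Exactly 3 pivots survive; hence the rank is 3.
(With 5 elements in a 3-dimensional space the rank is at most 3.)

3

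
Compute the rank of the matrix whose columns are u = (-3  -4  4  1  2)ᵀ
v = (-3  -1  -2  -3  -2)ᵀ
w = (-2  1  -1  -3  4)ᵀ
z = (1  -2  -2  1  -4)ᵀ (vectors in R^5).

rank 4

Form the matrix with u, v, w, z as columns and reduce.
The echelon form has 4 nonzero rows, so the rank is 4.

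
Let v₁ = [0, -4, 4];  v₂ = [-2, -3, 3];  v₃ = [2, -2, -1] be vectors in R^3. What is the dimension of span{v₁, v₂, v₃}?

dim = 3

Apply Gaussian elimination to the matrix whose rows are v₁, v₂, v₃.
Exactly 3 pivots survive; hence the rank is 3.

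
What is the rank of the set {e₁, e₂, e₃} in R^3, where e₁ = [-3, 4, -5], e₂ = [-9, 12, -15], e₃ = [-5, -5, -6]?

2

Form the matrix with e₁, e₂, e₃ as columns and reduce.
Reduction leaves 2 leading entries, giving rank 2.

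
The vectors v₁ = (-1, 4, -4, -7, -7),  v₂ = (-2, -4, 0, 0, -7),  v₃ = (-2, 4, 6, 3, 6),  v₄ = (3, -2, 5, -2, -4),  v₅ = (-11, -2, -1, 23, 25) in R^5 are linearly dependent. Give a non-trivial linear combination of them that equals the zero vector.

2v₁ - v₂ - v₃ + 3v₄ + v₅ = 0

Write the vectors as columns of a matrix and find a nonzero vector in its null space.
A generator of the null space is (2, -1, -1, 3, 1).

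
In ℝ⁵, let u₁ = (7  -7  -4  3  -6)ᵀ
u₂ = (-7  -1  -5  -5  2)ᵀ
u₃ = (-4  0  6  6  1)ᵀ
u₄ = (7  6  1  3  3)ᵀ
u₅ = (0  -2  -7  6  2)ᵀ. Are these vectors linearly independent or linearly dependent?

linearly independent

Form the 5×5 matrix with these as columns; its determinant is 1792.
A nonzero determinant means the columns are linearly independent.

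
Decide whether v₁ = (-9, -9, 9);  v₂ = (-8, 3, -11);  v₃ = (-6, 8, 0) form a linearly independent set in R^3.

linearly independent

Row-reduce the matrix whose columns are v₁, v₂, v₃.
The reduction yields 3 nonzero rows, so the rank is 3.
Since rank = 3 (the number of vectors), the set is linearly independent.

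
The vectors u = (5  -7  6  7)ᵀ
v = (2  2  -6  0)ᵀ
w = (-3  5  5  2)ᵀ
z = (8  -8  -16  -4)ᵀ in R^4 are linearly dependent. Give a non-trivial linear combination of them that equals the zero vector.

Solve the homogeneous system with u, v, w, z as columns by row-reducing the coefficient matrix.
One solution (up to scaling) is (0, 1, -2, -1).

v - 2w - z = 0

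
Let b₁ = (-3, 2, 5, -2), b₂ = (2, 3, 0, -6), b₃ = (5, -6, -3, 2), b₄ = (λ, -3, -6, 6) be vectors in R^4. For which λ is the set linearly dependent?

The set is linearly dependent precisely when det[b₁; b₂; b₃; b₄] = 0.
Expanding, det = 192 - 132*λ.
Setting this to zero gives λ = 16/11.

λ = 16/11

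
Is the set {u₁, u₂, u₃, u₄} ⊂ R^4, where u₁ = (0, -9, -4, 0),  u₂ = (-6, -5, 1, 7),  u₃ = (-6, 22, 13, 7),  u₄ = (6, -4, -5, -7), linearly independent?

linearly dependent

Form the 4×4 matrix with these as columns; its determinant is 0.
A zero determinant means the columns are linearly dependent.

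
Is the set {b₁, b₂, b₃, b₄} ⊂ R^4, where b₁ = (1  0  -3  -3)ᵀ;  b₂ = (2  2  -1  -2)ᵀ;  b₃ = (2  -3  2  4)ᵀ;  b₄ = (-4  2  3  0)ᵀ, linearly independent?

Form the 4×4 matrix with these as columns; its determinant is -48.
A nonzero determinant means the columns are linearly independent.

linearly independent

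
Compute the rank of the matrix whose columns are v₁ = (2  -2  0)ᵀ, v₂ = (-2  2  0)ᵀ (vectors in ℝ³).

Apply Gaussian elimination to the matrix whose rows are v₁, v₂.
The echelon form has 1 nonzero row, so the rank is 1.

1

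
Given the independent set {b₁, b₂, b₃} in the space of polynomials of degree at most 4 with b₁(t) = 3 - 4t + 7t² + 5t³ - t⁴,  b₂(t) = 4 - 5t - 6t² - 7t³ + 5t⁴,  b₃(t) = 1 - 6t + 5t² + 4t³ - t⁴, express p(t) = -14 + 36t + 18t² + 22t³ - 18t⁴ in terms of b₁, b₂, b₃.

p = 2b₁ - 4b₂ - 4b₃

Take coordinate vectors relative to {1, t, …, t⁴}.
Write p = α₁b₁ + … + α₃b₃ and equate components.
The system has the unique solution (α₁, α₂, α₃) = (2, -4, -4).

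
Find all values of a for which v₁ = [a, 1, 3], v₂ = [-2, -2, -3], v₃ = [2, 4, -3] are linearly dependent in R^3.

Place the vectors as rows of a 3×3 matrix; dependence ⇔ determinant zero.
Expanding, det = 18*a - 24.
This vanishes exactly when a = 4/3.

a = 4/3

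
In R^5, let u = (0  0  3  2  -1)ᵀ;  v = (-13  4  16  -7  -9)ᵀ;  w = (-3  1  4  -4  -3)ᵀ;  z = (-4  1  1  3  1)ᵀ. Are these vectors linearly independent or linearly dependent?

Row-reduce the matrix whose columns are u, v, w, z.
The reduction yields 3 nonzero rows, so the rank is 3.
Since rank 3 < 4, the set is linearly dependent.

linearly dependent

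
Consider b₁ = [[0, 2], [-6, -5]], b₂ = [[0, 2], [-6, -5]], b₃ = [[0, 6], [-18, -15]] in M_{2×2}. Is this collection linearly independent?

Take coordinates with respect to the standard basis {E₁₁, E₁₂, E₂₁, E₂₂}.
Place the vectors as rows of a 3×4 matrix and reduce to echelon form.
The reduction yields 1 nonzero row, so the rank is 1.
Since rank 1 < 3, the set is linearly dependent.

linearly dependent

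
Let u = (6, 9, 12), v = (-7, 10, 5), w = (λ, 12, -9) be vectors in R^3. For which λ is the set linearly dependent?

λ = -33

Place the vectors as rows of a 3×3 matrix; dependence ⇔ determinant zero.
The determinant works out to -75*λ - 2475.
This vanishes exactly when λ = -33.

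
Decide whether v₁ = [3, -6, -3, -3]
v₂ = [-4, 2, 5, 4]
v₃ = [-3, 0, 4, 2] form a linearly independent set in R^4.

linearly independent

Place the vectors as rows of a 3×4 matrix and reduce to echelon form.
The reduction yields 3 nonzero rows, so the rank is 3.
Since rank = 3 (the number of vectors), the set is linearly independent.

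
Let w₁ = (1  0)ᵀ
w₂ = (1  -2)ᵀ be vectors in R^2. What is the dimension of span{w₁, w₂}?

dim = 2

Row-reduce the 2×2 matrix with these as rows.
There are 2 pivot columns, so rank = 2.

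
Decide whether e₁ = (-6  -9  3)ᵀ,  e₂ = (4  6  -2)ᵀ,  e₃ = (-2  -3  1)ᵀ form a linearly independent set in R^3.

linearly dependent

Place the vectors as rows of a 3×3 matrix and reduce to echelon form.
The reduction yields 1 nonzero row, so the rank is 1.
Since rank 1 < 3, the set is linearly dependent.
Indeed 2e₁ + 3e₂ = 0.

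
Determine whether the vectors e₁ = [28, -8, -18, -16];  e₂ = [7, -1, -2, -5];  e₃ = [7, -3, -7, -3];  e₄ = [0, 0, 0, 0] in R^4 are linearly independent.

linearly dependent

One of the vectors is the zero vector, so the set is linearly dependent.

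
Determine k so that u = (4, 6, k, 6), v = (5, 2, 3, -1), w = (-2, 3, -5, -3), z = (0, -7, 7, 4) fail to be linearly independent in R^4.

k = -2

The vectors are dependent exactly when the determinant of the matrix with rows u, v, w, z vanishes.
The determinant works out to -43*k - 86.
This vanishes exactly when k = -2.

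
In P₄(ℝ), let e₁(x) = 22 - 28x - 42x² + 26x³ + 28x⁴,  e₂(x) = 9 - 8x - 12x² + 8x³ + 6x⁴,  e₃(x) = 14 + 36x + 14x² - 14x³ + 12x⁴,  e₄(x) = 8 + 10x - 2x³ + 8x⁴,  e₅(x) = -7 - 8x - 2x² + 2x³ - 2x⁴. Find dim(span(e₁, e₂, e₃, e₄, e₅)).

dim = 3

Pass to coordinate vectors with respect to the basis {1, x, …, x⁴}.
Apply Gaussian elimination to the matrix whose rows are e₁, e₂, e₃, e₄, e₅.
There are 3 pivot columns, so rank = 3.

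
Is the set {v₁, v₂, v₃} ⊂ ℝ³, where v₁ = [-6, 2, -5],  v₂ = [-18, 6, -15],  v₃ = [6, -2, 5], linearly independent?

Row-reduce the matrix whose columns are v₁, v₂, v₃.
The reduction yields 1 nonzero row, so the rank is 1.
Since rank 1 < 3, the set is linearly dependent.

linearly dependent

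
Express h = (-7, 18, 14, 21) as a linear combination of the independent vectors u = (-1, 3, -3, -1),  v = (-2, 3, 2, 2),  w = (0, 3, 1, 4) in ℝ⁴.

Set up the augmented matrix [u | v | w | h] and row-reduce.
Row-reducing the augmented matrix gives the unique coefficients (α₁, α₂, α₃) = (-1, 4, 3).

h = -u + 4v + 3w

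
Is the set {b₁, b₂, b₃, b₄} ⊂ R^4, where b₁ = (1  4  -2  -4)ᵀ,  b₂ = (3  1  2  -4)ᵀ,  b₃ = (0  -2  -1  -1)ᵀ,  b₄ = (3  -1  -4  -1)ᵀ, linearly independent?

Row-reduce the matrix whose columns are b₁, b₂, b₃, b₄.
The reduction yields 4 nonzero rows, so the rank is 4.
Since rank = 4 (the number of vectors), the set is linearly independent.

linearly independent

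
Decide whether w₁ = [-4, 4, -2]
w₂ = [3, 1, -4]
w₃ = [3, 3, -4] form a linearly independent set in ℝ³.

Place the vectors as rows of a 3×3 matrix and reduce to echelon form.
The reduction yields 3 nonzero rows, so the rank is 3.
Since rank = 3 (the number of vectors), the set is linearly independent.

linearly independent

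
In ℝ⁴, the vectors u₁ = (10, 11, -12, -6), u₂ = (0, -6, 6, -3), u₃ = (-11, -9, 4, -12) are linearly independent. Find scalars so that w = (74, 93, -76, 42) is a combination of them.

Set up the augmented matrix [u₁ | u₂ | u₃ | w] and row-reduce.
Back-substitution yields (c₁, c₂, c₃) = (3, -4, -4).

w = 3u₁ - 4u₂ - 4u₃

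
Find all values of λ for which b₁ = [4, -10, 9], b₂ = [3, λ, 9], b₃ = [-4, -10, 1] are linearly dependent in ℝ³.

λ = -12

Place the vectors as rows of a 3×3 matrix; dependence ⇔ determinant zero.
The determinant works out to 40*λ + 480.
This vanishes exactly when λ = -12.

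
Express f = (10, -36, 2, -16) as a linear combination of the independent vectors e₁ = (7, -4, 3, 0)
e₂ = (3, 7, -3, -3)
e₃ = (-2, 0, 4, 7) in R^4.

Since e₁, e₂, e₃ are independent, the coefficients expressing f are uniquely determined by a linear system.
Back-substitution yields (α₁, α₂, α₃) = (2, -4, -4).

f = 2e₁ - 4e₂ - 4e₃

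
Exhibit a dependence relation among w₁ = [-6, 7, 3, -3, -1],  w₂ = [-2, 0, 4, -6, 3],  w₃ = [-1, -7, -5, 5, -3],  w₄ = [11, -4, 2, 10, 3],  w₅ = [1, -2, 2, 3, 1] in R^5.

Write the vectors as columns of a matrix and find a nonzero vector in its null space.
The free variable yields coefficients (1, 1, 1, 1, -2) (any nonzero multiple also works).

w₁ + w₂ + w₃ + w₄ - 2w₅ = 0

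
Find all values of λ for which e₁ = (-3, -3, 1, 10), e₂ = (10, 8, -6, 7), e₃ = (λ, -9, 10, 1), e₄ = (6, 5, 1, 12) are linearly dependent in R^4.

λ = -45/4

Dependence holds iff the 4×4 matrix [e₁ e₂ e₃ e₄] is singular.
Expanding, det = 556*λ + 6255.
Setting this to zero gives λ = -45/4.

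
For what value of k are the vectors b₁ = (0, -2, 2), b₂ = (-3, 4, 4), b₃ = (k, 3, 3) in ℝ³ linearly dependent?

Dependence holds iff the 3×3 matrix [b₁ b₂ b₃] is singular.
The determinant works out to -16*k - 36.
Solving -16*k - 36 = 0 yields k = -9/4.

k = -9/4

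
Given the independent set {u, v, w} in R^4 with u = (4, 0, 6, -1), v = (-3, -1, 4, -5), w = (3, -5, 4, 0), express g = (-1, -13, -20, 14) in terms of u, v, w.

Solve the system with u, v, w as columns and g as the right-hand side.
Back-substitution yields (α₁, α₂, α₃) = (-4, -2, 3).

g = -4u - 2v + 3w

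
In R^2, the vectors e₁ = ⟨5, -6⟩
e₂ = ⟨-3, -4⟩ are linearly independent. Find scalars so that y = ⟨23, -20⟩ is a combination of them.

y = 4e₁ - e₂

Since e₁, e₂ are independent, the coefficients expressing y are uniquely determined by a linear system.
Row-reducing the augmented matrix gives the unique coefficients (c₁, c₂) = (4, -1).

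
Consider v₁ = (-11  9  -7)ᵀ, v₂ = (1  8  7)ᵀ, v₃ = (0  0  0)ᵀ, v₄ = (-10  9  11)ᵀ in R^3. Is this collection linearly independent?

linearly dependent

There are 4 vectors in a 3-dimensional space, so they cannot be linearly independent.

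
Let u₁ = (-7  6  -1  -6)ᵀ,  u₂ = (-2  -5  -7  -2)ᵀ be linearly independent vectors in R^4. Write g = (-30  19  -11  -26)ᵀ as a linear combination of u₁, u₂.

g = 4u₁ + u₂

Set up the augmented matrix [u₁ | u₂ | g] and row-reduce.
Back-substitution yields (α₁, α₂) = (4, 1).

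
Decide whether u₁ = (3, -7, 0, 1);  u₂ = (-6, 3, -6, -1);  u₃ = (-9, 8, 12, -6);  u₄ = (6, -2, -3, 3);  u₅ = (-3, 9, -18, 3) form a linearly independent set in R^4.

There are 5 vectors in a 4-dimensional space, so they cannot be linearly independent.

linearly dependent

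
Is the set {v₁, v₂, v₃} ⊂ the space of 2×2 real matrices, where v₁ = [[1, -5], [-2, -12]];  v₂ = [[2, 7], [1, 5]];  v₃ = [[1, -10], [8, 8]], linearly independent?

linearly independent

Take coordinates with respect to the standard basis {E₁₁, E₁₂, E₂₁, E₂₂}.
Row-reduce the matrix whose columns are v₁, v₂, v₃.
The reduction yields 3 nonzero rows, so the rank is 3.
Since rank = 3 (the number of vectors), the set is linearly independent.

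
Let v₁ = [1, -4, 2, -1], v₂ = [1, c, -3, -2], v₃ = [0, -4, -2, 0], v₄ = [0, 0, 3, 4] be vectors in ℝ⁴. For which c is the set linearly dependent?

Dependence holds iff the 4×4 matrix [v₁ v₂ v₃ v₄] is singular.
Expanding, det = -8*c - 100.
Solving -8*c - 100 = 0 yields c = -25/2.

c = -25/2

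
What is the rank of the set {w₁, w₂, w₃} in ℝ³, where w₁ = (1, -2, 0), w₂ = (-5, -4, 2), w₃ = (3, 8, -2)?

Put the 3×3 matrix [w₁|w₂|w₃] into echelon form.
There are 2 pivot columns, so rank = 2.

rank 2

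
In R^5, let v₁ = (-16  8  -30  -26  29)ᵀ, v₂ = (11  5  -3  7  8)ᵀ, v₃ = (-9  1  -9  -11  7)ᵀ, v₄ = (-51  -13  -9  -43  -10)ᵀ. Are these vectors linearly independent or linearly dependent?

linearly dependent

Place the vectors as rows of a 4×5 matrix and reduce to echelon form.
The reduction yields 2 nonzero rows, so the rank is 2.
Since rank 2 < 4, the set is linearly dependent.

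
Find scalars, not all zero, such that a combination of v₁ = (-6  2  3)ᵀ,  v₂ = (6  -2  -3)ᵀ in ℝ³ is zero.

v₁ + v₂ = 0

Write the vectors as columns of a matrix and find a nonzero vector in its null space.
One solution (up to scaling) is (1, 1).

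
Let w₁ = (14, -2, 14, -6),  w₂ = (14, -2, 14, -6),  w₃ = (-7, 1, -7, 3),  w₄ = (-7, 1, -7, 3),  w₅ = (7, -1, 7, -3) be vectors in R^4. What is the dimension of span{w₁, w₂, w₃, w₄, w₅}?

1

Put the 4×5 matrix [w₁|w₂|w₃|w₄|w₅] into echelon form.
Reduction leaves 1 leading entry, giving rank 1.
(With 5 elements in a 4-dimensional space the rank is at most 4.)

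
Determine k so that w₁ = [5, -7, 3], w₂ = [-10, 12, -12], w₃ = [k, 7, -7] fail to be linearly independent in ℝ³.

k = -35/6

Dependence holds iff the 3×3 matrix [w₁ w₂ w₃] is singular.
Cofactor expansion gives det = 48*k + 280.
This vanishes exactly when k = -35/6.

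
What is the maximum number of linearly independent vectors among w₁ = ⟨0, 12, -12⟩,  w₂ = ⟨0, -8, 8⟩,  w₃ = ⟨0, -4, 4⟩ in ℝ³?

1

Put the 3×3 matrix [w₁|w₂|w₃] into echelon form.
The echelon form has 1 nonzero row, so the rank is 1.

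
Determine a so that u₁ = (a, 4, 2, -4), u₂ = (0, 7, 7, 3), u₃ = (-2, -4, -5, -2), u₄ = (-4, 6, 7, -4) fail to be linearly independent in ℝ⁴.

Place the vectors as rows of a 4×4 matrix; dependence ⇔ determinant zero.
The determinant works out to 48*a + 408.
This vanishes exactly when a = -17/2.

a = -17/2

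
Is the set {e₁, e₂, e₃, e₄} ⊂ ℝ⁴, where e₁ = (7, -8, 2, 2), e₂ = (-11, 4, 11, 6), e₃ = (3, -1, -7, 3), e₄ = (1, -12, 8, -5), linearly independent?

Row-reduce the matrix whose columns are e₁, e₂, e₃, e₄.
The reduction yields 4 nonzero rows, so the rank is 4.
Since rank = 4 (the number of vectors), the set is linearly independent.

linearly independent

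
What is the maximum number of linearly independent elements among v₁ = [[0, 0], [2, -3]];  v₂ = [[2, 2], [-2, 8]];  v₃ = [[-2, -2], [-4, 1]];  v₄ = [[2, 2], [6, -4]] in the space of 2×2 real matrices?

Use coordinates relative to {E₁₁, E₁₂, E₂₁, E₂₂}.
Put the 4×4 matrix [v₁|v₂|v₃|v₄] into echelon form.
Exactly 2 pivots survive; hence the rank is 2.

2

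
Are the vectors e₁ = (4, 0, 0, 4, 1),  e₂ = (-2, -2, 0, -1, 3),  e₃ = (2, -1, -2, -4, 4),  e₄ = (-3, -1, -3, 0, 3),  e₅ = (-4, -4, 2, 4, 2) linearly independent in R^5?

Form the 5×5 matrix with these as columns; its determinant is -446.
A nonzero determinant means the columns are linearly independent.

linearly independent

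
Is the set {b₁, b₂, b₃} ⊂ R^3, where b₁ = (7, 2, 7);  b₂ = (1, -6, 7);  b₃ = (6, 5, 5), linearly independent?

Place the vectors as rows of a 3×3 matrix and reduce to echelon form.
The reduction yields 3 nonzero rows, so the rank is 3.
Since rank = 3 (the number of vectors), the set is linearly independent.

linearly independent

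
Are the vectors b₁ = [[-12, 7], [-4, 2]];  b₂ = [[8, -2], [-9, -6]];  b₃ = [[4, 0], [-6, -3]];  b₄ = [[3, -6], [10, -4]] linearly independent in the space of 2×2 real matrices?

linearly independent

Take coordinates with respect to the standard basis {E₁₁, E₁₂, E₂₁, E₂₂}.
Form the 4×4 matrix with these as columns; its determinant is 469.
A nonzero determinant means the columns are linearly independent.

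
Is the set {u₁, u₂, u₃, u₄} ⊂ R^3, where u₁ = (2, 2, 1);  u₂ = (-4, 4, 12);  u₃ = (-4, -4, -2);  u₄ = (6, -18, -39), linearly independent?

linearly dependent

There are 4 vectors in a 3-dimensional space, so they cannot be linearly independent.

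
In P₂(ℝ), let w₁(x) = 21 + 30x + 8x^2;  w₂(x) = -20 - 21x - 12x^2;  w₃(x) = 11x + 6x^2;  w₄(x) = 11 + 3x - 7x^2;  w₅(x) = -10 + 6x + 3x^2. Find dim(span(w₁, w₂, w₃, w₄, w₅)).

3

Represent each element by its coordinate vector in ℝ³.
Form the matrix with w₁, w₂, w₃, w₄, w₅ as columns and reduce.
Reduction leaves 3 leading entries, giving rank 3.
(With 5 elements in a 3-dimensional space the rank is at most 3.)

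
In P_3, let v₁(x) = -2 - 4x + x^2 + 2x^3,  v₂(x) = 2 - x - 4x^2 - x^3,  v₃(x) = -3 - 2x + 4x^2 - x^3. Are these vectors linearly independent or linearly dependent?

Take coordinates with respect to the standard basis {1, x, …, x^3}.
Place the vectors as rows of a 3×4 matrix and reduce to echelon form.
The reduction yields 3 nonzero rows, so the rank is 3.
Since rank = 3 (the number of vectors), the set is linearly independent.

linearly independent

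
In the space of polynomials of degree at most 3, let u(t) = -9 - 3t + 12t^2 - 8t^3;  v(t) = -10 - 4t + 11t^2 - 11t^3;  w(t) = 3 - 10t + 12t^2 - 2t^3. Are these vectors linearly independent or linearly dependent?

Write each element as a coordinate vector in ℝ⁴ using {1, t, …, t^3}.
Row-reduce the matrix whose columns are u, v, w.
The reduction yields 3 nonzero rows, so the rank is 3.
Since rank = 3 (the number of vectors), the set is linearly independent.

linearly independent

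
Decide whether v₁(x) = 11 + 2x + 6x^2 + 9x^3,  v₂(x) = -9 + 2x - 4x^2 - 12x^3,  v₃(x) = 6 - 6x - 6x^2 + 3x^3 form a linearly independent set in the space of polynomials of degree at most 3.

Take coordinates with respect to the standard basis {1, x, …, x^3}.
Row-reduce the matrix whose columns are v₁, v₂, v₃.
The reduction yields 3 nonzero rows, so the rank is 3.
Since rank = 3 (the number of vectors), the set is linearly independent.

linearly independent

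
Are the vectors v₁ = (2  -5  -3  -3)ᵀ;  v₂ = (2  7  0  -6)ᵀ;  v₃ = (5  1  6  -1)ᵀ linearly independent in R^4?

Place the vectors as rows of a 3×4 matrix and reduce to echelon form.
The reduction yields 3 nonzero rows, so the rank is 3.
Since rank = 3 (the number of vectors), the set is linearly independent.

linearly independent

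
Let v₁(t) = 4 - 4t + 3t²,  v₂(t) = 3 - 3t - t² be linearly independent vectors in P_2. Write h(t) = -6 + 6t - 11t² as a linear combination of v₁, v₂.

h = -3v₁ + 2v₂

Take coordinate vectors relative to {1, t, t²}.
Solve the system with v₁, v₂ as columns and h as the right-hand side.
Back-substitution yields (c₁, c₂) = (-3, 2).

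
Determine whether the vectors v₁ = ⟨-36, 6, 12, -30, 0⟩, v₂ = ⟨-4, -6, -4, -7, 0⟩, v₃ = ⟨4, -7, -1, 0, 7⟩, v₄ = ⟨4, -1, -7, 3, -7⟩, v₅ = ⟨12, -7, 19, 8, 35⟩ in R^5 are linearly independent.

Form the 5×5 matrix with these as columns; its determinant is 0.
A zero determinant means the columns are linearly dependent.
Indeed v₁ - 3v₂ + 3v₃ + 3v₄ = 0.

linearly dependent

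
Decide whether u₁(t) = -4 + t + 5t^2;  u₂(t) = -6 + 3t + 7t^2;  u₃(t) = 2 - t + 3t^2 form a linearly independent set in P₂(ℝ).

linearly independent

Take coordinates with respect to the standard basis {1, t, t^2}.
Row-reduce the matrix whose columns are u₁, u₂, u₃.
The reduction yields 3 nonzero rows, so the rank is 3.
Since rank = 3 (the number of vectors), the set is linearly independent.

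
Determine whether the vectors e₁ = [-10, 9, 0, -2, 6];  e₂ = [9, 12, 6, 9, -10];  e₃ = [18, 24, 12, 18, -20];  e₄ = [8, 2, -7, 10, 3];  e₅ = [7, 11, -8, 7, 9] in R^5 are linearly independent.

One vector is a scalar multiple of another, so the set is dependent.

linearly dependent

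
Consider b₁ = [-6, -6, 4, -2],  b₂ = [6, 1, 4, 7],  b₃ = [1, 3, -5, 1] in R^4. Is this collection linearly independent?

linearly independent

Place the vectors as rows of a 3×4 matrix and reduce to echelon form.
The reduction yields 3 nonzero rows, so the rank is 3.
Since rank = 3 (the number of vectors), the set is linearly independent.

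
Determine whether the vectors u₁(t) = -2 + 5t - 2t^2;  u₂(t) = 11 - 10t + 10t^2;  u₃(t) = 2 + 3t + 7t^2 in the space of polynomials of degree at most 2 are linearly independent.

Write each element as a coordinate vector in ℝ³ using {1, t, t^2}.
Place the vectors as rows of a 3×3 matrix and reduce to echelon form.
The reduction yields 3 nonzero rows, so the rank is 3.
Since rank = 3 (the number of vectors), the set is linearly independent.

linearly independent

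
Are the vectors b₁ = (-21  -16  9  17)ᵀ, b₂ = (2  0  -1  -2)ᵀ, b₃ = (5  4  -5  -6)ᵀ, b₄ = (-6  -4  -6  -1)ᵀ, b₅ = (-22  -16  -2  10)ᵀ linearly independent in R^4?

There are 5 vectors in a 4-dimensional space, so they cannot be linearly independent.

linearly dependent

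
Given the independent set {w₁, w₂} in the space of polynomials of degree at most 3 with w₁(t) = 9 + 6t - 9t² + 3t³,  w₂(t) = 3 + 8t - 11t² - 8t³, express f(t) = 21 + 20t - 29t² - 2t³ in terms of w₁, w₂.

Take coordinate vectors relative to {1, t, …, t³}.
Write f = c₁w₁ + c₂w₂ and equate components.
Back-substitution yields (c₁, c₂) = (2, 1).

f = 2w₁ + w₂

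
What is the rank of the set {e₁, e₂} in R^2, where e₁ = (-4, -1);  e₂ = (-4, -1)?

rank 1

Put the 2×2 matrix [e₁|e₂] into echelon form.
The echelon form has 1 nonzero row, so the rank is 1.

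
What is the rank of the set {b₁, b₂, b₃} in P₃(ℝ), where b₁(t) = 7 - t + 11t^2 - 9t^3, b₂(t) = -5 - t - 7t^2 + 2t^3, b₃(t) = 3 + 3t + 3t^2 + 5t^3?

Use coordinates relative to {1, t, …, t^3}.
Apply Gaussian elimination to the matrix whose rows are b₁, b₂, b₃.
There are 2 pivot columns, so rank = 2.

2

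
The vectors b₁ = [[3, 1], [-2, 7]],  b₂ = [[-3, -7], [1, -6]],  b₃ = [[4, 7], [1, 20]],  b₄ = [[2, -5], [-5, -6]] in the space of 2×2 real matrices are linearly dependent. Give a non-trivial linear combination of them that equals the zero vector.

2b₁ - b₃ - b₄ = 0

Take coordinates with respect to {E₁₁, E₁₂, E₂₁, E₂₂}.
Solve the homogeneous system with b₁, b₂, b₃, b₄ as columns by row-reducing the coefficient matrix.
One solution (up to scaling) is (2, 0, -1, -1).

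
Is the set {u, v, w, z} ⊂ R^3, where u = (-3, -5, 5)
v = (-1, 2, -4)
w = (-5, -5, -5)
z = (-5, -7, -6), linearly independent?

linearly dependent

There are 4 vectors in a 3-dimensional space, so they cannot be linearly independent.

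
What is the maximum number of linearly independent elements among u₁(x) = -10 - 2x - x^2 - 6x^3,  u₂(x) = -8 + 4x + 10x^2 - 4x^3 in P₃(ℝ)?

2

Use coordinates relative to {1, x, …, x^3}.
Row-reduce the 2×4 matrix with these as rows.
Reduction leaves 2 leading entries, giving rank 2.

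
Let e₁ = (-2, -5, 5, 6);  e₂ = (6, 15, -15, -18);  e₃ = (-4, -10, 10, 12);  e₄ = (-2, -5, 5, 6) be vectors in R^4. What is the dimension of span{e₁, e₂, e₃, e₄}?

Apply Gaussian elimination to the matrix whose rows are e₁, e₂, e₃, e₄.
Exactly 1 pivot survives; hence the rank is 1.

dim = 1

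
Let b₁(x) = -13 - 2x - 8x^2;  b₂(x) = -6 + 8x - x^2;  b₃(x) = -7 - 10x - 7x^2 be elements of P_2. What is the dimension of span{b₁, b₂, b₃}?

Use coordinates relative to {1, x, x^2}.
Apply Gaussian elimination to the matrix whose rows are b₁, b₂, b₃.
There are 2 pivot columns, so rank = 2.

2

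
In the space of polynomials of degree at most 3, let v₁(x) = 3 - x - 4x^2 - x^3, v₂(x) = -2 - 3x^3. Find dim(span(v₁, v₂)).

2

Use coordinates relative to {1, x, …, x^3}.
Put the 4×2 matrix [v₁|v₂] into echelon form.
There are 2 pivot columns, so rank = 2.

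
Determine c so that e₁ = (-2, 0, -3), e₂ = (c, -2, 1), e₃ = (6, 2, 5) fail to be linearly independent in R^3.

c = -2

The vectors are dependent exactly when the determinant of the matrix with rows e₁, e₂, e₃ vanishes.
Expanding, det = -6*c - 12.
This vanishes exactly when c = -2.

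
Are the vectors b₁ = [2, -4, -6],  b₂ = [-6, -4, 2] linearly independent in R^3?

Row-reduce the matrix whose columns are b₁, b₂.
The reduction yields 2 nonzero rows, so the rank is 2.
Since rank = 2 (the number of vectors), the set is linearly independent.

linearly independent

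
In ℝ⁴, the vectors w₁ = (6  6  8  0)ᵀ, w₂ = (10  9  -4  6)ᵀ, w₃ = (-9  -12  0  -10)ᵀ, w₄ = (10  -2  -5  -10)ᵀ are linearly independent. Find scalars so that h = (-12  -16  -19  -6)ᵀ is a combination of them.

Write h = c₁w₁ + … + c₄w₄ and equate components.
Back-substitution yields (c₁, …, c₄) = (-1, 4, 4, -1).

h = -w₁ + 4w₂ + 4w₃ - w₄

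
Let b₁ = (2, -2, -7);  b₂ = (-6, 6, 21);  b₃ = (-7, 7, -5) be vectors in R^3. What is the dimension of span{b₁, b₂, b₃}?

2

Put the 3×3 matrix [b₁|b₂|b₃] into echelon form.
The echelon form has 2 nonzero rows, so the rank is 2.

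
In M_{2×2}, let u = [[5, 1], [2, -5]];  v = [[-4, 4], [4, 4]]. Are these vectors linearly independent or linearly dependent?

Write each element as a coordinate vector in ℝ⁴ using {E₁₁, E₁₂, E₂₁, E₂₂}.
Place the vectors as rows of a 2×4 matrix and reduce to echelon form.
The reduction yields 2 nonzero rows, so the rank is 2.
Since rank = 2 (the number of vectors), the set is linearly independent.

linearly independent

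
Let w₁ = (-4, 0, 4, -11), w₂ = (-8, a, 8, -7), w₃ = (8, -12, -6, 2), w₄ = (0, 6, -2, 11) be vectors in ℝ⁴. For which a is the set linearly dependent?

Place the vectors as rows of a 4×4 matrix; dependence ⇔ determinant zero.
The determinant works out to 72*a - 720.
Setting this to zero gives a = 10.

a = 10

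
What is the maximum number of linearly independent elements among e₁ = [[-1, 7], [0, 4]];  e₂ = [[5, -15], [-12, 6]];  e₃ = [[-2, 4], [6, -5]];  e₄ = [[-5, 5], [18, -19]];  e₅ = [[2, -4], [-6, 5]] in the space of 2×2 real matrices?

2

Use coordinates relative to {E₁₁, E₁₂, E₂₁, E₂₂}.
Apply Gaussian elimination to the matrix whose rows are e₁, e₂, e₃, e₄, e₅.
Reduction leaves 2 leading entries, giving rank 2.
(With 5 elements in a 4-dimensional space the rank is at most 4.)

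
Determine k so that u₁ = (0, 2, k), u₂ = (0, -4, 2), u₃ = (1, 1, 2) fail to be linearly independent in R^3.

k = -1

The vectors are dependent exactly when the determinant of the matrix with rows u₁, u₂, u₃ vanishes.
Expanding, det = 4*k + 4.
Solving 4*k + 4 = 0 yields k = -1.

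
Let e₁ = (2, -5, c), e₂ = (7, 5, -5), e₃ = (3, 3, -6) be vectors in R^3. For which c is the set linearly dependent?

c = 55/2

The set is linearly dependent precisely when det[e₁; e₂; e₃] = 0.
Expanding, det = 6*c - 165.
Setting this to zero gives c = 55/2.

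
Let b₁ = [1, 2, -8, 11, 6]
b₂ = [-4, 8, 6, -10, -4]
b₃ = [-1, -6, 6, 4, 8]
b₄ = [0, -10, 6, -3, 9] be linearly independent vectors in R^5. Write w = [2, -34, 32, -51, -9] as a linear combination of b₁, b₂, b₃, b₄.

w = -4b₁ - b₂ - 2b₃ + 3b₄

Solve the system with b₁, b₂, b₃, b₄ as columns and w as the right-hand side.
The system has the unique solution (c₁, …, c₄) = (-4, -1, -2, 3).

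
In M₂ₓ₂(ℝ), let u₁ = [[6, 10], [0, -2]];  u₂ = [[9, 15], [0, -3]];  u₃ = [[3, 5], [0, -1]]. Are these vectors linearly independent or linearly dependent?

linearly dependent

Take coordinates with respect to the standard basis {E₁₁, E₁₂, E₂₁, E₂₂}.
Place the vectors as rows of a 3×4 matrix and reduce to echelon form.
The reduction yields 1 nonzero row, so the rank is 1.
Since rank 1 < 3, the set is linearly dependent.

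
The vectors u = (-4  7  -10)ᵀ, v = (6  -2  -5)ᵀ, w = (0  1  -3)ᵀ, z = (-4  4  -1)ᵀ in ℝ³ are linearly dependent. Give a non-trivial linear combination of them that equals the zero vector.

Row-reduce the matrix with u, v, w, z as columns; the null space gives the coefficients.
One solution (up to scaling) is (1, 0, -3, -1).

u - 3w - z = 0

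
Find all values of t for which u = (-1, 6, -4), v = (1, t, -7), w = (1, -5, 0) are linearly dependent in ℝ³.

t = -13/4

The set is linearly dependent precisely when det[u; v; w] = 0.
The determinant works out to 4*t + 13.
Setting this to zero gives t = -13/4.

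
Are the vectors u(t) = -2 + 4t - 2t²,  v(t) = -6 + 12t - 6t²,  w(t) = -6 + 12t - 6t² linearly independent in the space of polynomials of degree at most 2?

Take coordinates with respect to the standard basis {1, t, t²}.
Place the vectors as rows of a 3×3 matrix and reduce to echelon form.
The reduction yields 1 nonzero row, so the rank is 1.
Since rank 1 < 3, the set is linearly dependent.
Indeed 3u - v = 0.

linearly dependent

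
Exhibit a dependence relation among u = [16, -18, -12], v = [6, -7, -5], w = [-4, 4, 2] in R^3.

u - 2v + w = 0

Row-reduce the matrix with u, v, w as columns; the null space gives the coefficients.
The free variable yields coefficients (1, -2, 1) (any nonzero multiple also works).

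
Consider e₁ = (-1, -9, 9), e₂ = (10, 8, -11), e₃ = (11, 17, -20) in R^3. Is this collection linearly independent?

Row-reduce the matrix whose columns are e₁, e₂, e₃.
The reduction yields 2 nonzero rows, so the rank is 2.
Since rank 2 < 3, the set is linearly dependent.
Indeed e₁ - e₂ + e₃ = 0.

linearly dependent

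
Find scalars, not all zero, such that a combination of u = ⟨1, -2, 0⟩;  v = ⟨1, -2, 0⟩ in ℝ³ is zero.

u - v = 0

Set up α₁u + α₂v = 0 and solve the homogeneous system.
The free variable yields coefficients (1, -1) (any nonzero multiple also works).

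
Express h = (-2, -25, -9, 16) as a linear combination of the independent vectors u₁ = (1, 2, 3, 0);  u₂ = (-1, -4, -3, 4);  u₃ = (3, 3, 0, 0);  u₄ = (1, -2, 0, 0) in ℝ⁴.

h = u₁ + 4u₂ - u₃ + 4u₄

Set up the augmented matrix [u₁ | u₂ | u₃ | u₄ | h] and row-reduce.
Back-substitution yields (a₁, …, a₄) = (1, 4, -1, 4).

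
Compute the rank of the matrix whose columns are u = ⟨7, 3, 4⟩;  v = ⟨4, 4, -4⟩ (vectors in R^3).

2

Form the matrix with u, v as columns and reduce.
Exactly 2 pivots survive; hence the rank is 2.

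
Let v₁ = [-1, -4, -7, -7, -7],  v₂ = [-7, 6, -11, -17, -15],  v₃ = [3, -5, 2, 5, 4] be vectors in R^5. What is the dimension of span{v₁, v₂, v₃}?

Form the matrix with v₁, v₂, v₃ as columns and reduce.
The echelon form has 2 nonzero rows, so the rank is 2.

dim = 2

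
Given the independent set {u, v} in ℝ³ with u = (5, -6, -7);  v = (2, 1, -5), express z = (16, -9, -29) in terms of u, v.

z = 2u + 3v

Write z = c₁u + c₂v and equate components.
Row-reducing the augmented matrix gives the unique coefficients (c₁, c₂) = (2, 3).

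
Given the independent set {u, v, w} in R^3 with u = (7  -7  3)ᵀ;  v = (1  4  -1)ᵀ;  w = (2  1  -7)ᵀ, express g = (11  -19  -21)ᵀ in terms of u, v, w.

Write g = α₁u + … + α₃w and equate components.
The system has the unique solution (α₁, α₂, α₃) = (1, -4, 4).

g = u - 4v + 4w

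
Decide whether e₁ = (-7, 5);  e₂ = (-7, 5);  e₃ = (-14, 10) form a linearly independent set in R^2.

linearly dependent

There are 3 vectors in a 2-dimensional space, so they cannot be linearly independent.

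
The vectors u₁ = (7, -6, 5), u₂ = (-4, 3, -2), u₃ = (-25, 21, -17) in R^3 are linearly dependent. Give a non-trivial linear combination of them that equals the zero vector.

3u₁ - u₂ + u₃ = 0

Write the vectors as columns of a matrix and find a nonzero vector in its null space.
One solution (up to scaling) is (3, -1, 1).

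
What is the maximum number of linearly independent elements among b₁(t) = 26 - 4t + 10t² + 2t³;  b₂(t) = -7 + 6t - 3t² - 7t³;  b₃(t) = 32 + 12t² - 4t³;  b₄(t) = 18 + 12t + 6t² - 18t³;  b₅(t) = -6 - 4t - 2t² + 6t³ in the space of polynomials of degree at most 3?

Represent each element by its coordinate vector in ℝ⁴.
Form the matrix with b₁, b₂, b₃, b₄, b₅ as columns and reduce.
There are 2 pivot columns, so rank = 2.
(With 5 elements in a 4-dimensional space the rank is at most 4.)

2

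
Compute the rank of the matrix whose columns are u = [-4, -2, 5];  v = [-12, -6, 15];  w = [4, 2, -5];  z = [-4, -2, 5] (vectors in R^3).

1

Put the 3×4 matrix [u|v|w|z] into echelon form.
Reduction leaves 1 leading entry, giving rank 1.
(With 4 elements in a 3-dimensional space the rank is at most 3.)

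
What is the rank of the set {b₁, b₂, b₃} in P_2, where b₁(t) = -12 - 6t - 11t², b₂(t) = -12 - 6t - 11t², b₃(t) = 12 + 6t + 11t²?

rank 1

Use coordinates relative to {1, t, t²}.
Form the matrix with b₁, b₂, b₃ as columns and reduce.
Reduction leaves 1 leading entry, giving rank 1.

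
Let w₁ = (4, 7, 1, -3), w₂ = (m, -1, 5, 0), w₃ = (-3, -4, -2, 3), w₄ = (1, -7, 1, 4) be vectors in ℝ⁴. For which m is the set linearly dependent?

m = 8

Place the vectors as rows of a 4×4 matrix; dependence ⇔ determinant zero.
Cofactor expansion gives det = 28*m - 224.
Solving 28*m - 224 = 0 yields m = 8.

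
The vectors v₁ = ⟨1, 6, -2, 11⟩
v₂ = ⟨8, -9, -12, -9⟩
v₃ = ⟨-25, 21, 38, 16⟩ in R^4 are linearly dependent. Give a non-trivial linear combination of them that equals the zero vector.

v₁ + 3v₂ + v₃ = 0

Solve the homogeneous system with v₁, v₂, v₃ as columns by row-reducing the coefficient matrix.
The free variable yields coefficients (1, 3, 1) (any nonzero multiple also works).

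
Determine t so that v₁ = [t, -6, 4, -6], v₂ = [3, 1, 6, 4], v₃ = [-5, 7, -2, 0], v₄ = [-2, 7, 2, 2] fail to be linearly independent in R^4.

Place the vectors as rows of a 4×4 matrix; dependence ⇔ determinant zero.
Cofactor expansion gives det = 24*t - 344.
Setting this to zero gives t = 43/3.

t = 43/3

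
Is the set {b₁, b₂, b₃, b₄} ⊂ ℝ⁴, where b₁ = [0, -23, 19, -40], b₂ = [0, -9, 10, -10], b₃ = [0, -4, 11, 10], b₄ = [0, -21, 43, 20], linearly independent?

The matrix [b₁|b₂|b₃|b₄] has determinant 0.
A zero determinant means the columns are linearly dependent.
Indeed b₁ - 3b₂ + b₃ = 0.

linearly dependent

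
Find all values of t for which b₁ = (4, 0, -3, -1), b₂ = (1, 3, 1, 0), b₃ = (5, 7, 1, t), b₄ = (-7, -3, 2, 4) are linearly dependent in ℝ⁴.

The vectors are dependent exactly when the determinant of the matrix with rows b₁, b₂, b₃, b₄ vanishes.
Cofactor expansion gives det = 18*t + 32.
Setting this to zero gives t = -16/9.

t = -16/9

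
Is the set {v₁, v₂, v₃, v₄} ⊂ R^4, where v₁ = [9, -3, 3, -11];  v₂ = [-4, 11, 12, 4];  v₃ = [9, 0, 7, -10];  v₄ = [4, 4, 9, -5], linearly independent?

linearly independent

The matrix [v₁|v₂|v₃|v₄] has determinant -39.
A nonzero determinant means the columns are linearly independent.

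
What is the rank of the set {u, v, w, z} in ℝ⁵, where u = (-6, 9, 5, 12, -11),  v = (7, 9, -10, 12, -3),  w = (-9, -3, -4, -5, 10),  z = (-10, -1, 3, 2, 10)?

Row-reduce the 4×5 matrix with these as rows.
Reduction leaves 4 leading entries, giving rank 4.

rank 4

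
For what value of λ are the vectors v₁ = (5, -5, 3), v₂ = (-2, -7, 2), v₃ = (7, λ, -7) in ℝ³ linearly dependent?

Place the vectors as rows of a 3×3 matrix; dependence ⇔ determinant zero.
Cofactor expansion gives det = 392 - 16*λ.
This vanishes exactly when λ = 49/2.

λ = 49/2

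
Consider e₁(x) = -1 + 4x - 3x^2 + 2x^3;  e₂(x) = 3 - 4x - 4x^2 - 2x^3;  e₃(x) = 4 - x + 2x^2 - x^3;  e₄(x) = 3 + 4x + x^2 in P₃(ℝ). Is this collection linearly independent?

Write each element as a coordinate vector in ℝ⁴ using {1, x, …, x^3}.
Place the vectors as rows of a 4×4 matrix and reduce to echelon form.
The reduction yields 4 nonzero rows, so the rank is 4.
Since rank = 4 (the number of vectors), the set is linearly independent.

linearly independent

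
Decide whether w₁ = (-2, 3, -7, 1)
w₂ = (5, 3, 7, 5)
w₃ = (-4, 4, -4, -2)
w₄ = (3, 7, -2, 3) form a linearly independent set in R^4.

linearly independent

Row-reduce the matrix whose columns are w₁, w₂, w₃, w₄.
The reduction yields 4 nonzero rows, so the rank is 4.
Since rank = 4 (the number of vectors), the set is linearly independent.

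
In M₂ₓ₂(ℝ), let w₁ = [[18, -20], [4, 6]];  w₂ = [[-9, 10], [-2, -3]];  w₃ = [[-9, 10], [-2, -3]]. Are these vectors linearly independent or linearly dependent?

Write each element as a coordinate vector in ℝ⁴ using {E₁₁, E₁₂, E₂₁, E₂₂}.
Place the vectors as rows of a 3×4 matrix and reduce to echelon form.
The reduction yields 1 nonzero row, so the rank is 1.
Since rank 1 < 3, the set is linearly dependent.

linearly dependent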